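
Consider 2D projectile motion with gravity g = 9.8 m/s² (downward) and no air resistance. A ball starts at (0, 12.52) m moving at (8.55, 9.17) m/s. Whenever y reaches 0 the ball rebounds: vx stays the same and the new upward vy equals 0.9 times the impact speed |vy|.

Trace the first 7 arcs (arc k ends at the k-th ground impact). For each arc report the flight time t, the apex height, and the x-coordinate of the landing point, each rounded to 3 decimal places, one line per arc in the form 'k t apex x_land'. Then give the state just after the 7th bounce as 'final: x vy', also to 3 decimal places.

1 2.788 16.810 23.837
2 3.334 13.616 52.342
3 3.001 11.029 77.997
4 2.701 8.934 101.086
5 2.430 7.236 121.867
6 2.187 5.861 140.569
7 1.969 4.748 157.401
final: 157.401 8.682

Arc 1: start y=12.520, vy=9.170 → t=2.788, apex=16.810, x_land=23.837, impact vy=-18.152
  bounce: vy ← 0.9·18.152 = 16.336
Arc 2: start y=0.000, vy=16.336 → t=3.334, apex=13.616, x_land=52.342, impact vy=-16.336
  bounce: vy ← 0.9·16.336 = 14.703
Arc 3: start y=0.000, vy=14.703 → t=3.001, apex=11.029, x_land=77.997, impact vy=-14.703
  bounce: vy ← 0.9·14.703 = 13.233
Arc 4: start y=0.000, vy=13.233 → t=2.701, apex=8.934, x_land=101.086, impact vy=-13.233
  bounce: vy ← 0.9·13.233 = 11.909
Arc 5: start y=0.000, vy=11.909 → t=2.430, apex=7.236, x_land=121.867, impact vy=-11.909
  bounce: vy ← 0.9·11.909 = 10.718
Arc 6: start y=0.000, vy=10.718 → t=2.187, apex=5.861, x_land=140.569, impact vy=-10.718
  bounce: vy ← 0.9·10.718 = 9.647
Arc 7: start y=0.000, vy=9.647 → t=1.969, apex=4.748, x_land=157.401, impact vy=-9.647
  bounce: vy ← 0.9·9.647 = 8.682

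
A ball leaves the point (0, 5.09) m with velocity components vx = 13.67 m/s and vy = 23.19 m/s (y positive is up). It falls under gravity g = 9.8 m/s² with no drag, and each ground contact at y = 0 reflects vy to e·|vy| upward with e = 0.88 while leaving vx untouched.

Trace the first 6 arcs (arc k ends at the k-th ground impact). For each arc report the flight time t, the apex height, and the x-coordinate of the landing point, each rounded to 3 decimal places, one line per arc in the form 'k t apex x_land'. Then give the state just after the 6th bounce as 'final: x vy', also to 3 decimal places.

Arc 1: start y=5.090, vy=23.190 → t=4.943, apex=32.528, x_land=67.568, impact vy=-25.250
  bounce: vy ← 0.88·25.250 = 22.220
Arc 2: start y=0.000, vy=22.220 → t=4.535, apex=25.189, x_land=129.556, impact vy=-22.220
  bounce: vy ← 0.88·22.220 = 19.553
Arc 3: start y=0.000, vy=19.553 → t=3.990, apex=19.507, x_land=184.106, impact vy=-19.553
  bounce: vy ← 0.88·19.553 = 17.207
Arc 4: start y=0.000, vy=17.207 → t=3.512, apex=15.106, x_land=232.110, impact vy=-17.207
  bounce: vy ← 0.88·17.207 = 15.142
Arc 5: start y=0.000, vy=15.142 → t=3.090, apex=11.698, x_land=274.353, impact vy=-15.142
  bounce: vy ← 0.88·15.142 = 13.325
Arc 6: start y=0.000, vy=13.325 → t=2.719, apex=9.059, x_land=311.527, impact vy=-13.325
  bounce: vy ← 0.88·13.325 = 11.726

1 4.943 32.528 67.568
2 4.535 25.189 129.556
3 3.990 19.507 184.106
4 3.512 15.106 232.110
5 3.090 11.698 274.353
6 2.719 9.059 311.527
final: 311.527 11.726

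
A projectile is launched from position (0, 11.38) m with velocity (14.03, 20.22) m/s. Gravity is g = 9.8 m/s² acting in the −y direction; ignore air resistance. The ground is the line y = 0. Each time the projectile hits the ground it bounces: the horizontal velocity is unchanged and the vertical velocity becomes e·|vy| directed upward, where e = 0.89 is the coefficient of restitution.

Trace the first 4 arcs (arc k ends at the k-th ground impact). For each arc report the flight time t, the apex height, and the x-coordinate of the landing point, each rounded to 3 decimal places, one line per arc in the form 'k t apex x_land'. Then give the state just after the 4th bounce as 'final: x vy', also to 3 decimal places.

1 4.628 32.240 64.935
2 4.566 25.537 128.994
3 4.064 20.228 186.005
4 3.617 16.022 236.746
final: 236.746 15.772

Arc 1: start y=11.380, vy=20.220 → t=4.628, apex=32.240, x_land=64.935, impact vy=-25.138
  bounce: vy ← 0.89·25.138 = 22.372
Arc 2: start y=0.000, vy=22.372 → t=4.566, apex=25.537, x_land=128.994, impact vy=-22.372
  bounce: vy ← 0.89·22.372 = 19.911
Arc 3: start y=0.000, vy=19.911 → t=4.064, apex=20.228, x_land=186.005, impact vy=-19.911
  bounce: vy ← 0.89·19.911 = 17.721
Arc 4: start y=0.000, vy=17.721 → t=3.617, apex=16.022, x_land=236.746, impact vy=-17.721
  bounce: vy ← 0.89·17.721 = 15.772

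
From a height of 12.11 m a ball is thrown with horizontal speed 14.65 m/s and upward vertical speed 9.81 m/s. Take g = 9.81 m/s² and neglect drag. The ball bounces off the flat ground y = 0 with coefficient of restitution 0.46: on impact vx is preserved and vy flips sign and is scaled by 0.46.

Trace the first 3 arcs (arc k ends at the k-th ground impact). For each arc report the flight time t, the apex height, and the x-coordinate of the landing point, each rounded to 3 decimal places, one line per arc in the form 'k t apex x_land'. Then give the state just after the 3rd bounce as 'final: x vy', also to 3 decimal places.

1 2.863 17.015 41.936
2 1.714 3.600 67.038
3 0.788 0.762 78.586
final: 78.586 1.778

Arc 1: start y=12.110, vy=9.810 → t=2.863, apex=17.015, x_land=41.936, impact vy=-18.271
  bounce: vy ← 0.46·18.271 = 8.405
Arc 2: start y=0.000, vy=8.405 → t=1.714, apex=3.600, x_land=67.038, impact vy=-8.405
  bounce: vy ← 0.46·8.405 = 3.866
Arc 3: start y=0.000, vy=3.866 → t=0.788, apex=0.762, x_land=78.586, impact vy=-3.866
  bounce: vy ← 0.46·3.866 = 1.778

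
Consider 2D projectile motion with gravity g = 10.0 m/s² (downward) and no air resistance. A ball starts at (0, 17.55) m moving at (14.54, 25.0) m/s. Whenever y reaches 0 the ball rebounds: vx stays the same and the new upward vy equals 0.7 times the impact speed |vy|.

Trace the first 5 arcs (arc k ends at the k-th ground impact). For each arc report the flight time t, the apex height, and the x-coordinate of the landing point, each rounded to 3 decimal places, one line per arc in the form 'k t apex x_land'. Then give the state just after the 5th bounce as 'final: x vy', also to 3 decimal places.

1 5.624 48.800 81.774
2 4.374 23.912 145.369
3 3.062 11.717 189.885
4 2.143 5.741 221.046
5 1.500 2.813 242.858
final: 242.858 5.251

Arc 1: start y=17.550, vy=25.000 → t=5.624, apex=48.800, x_land=81.774, impact vy=-31.241
  bounce: vy ← 0.7·31.241 = 21.869
Arc 2: start y=0.000, vy=21.869 → t=4.374, apex=23.912, x_land=145.369, impact vy=-21.869
  bounce: vy ← 0.7·21.869 = 15.308
Arc 3: start y=0.000, vy=15.308 → t=3.062, apex=11.717, x_land=189.885, impact vy=-15.308
  bounce: vy ← 0.7·15.308 = 10.716
Arc 4: start y=0.000, vy=10.716 → t=2.143, apex=5.741, x_land=221.046, impact vy=-10.716
  bounce: vy ← 0.7·10.716 = 7.501
Arc 5: start y=0.000, vy=7.501 → t=1.500, apex=2.813, x_land=242.858, impact vy=-7.501
  bounce: vy ← 0.7·7.501 = 5.251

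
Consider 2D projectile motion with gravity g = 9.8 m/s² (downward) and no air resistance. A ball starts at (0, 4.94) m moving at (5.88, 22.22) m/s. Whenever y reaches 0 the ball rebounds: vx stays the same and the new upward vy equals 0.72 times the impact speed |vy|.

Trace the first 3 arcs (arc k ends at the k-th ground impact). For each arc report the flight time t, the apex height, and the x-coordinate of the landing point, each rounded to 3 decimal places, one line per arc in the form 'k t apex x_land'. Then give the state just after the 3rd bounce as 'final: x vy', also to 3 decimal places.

1 4.747 30.130 27.913
2 3.571 15.620 48.909
3 2.571 8.097 64.026
final: 64.026 9.070

Arc 1: start y=4.940, vy=22.220 → t=4.747, apex=30.130, x_land=27.913, impact vy=-24.301
  bounce: vy ← 0.72·24.301 = 17.497
Arc 2: start y=0.000, vy=17.497 → t=3.571, apex=15.620, x_land=48.909, impact vy=-17.497
  bounce: vy ← 0.72·17.497 = 12.598
Arc 3: start y=0.000, vy=12.598 → t=2.571, apex=8.097, x_land=64.026, impact vy=-12.598
  bounce: vy ← 0.72·12.598 = 9.070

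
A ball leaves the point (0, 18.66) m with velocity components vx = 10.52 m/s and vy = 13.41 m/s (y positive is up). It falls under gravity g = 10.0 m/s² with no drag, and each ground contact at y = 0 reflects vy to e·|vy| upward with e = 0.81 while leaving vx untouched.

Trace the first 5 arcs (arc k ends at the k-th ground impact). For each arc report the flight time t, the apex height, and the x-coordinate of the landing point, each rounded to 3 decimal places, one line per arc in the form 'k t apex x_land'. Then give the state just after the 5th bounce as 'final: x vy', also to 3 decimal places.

Arc 1: start y=18.660, vy=13.410 → t=3.693, apex=27.651, x_land=38.847, impact vy=-23.517
  bounce: vy ← 0.81·23.517 = 19.048
Arc 2: start y=0.000, vy=19.048 → t=3.810, apex=18.142, x_land=78.925, impact vy=-19.048
  bounce: vy ← 0.81·19.048 = 15.429
Arc 3: start y=0.000, vy=15.429 → t=3.086, apex=11.903, x_land=111.388, impact vy=-15.429
  bounce: vy ← 0.81·15.429 = 12.498
Arc 4: start y=0.000, vy=12.498 → t=2.500, apex=7.810, x_land=137.683, impact vy=-12.498
  bounce: vy ← 0.81·12.498 = 10.123
Arc 5: start y=0.000, vy=10.123 → t=2.025, apex=5.124, x_land=158.982, impact vy=-10.123
  bounce: vy ← 0.81·10.123 = 8.200

1 3.693 27.651 38.847
2 3.810 18.142 78.925
3 3.086 11.903 111.388
4 2.500 7.810 137.683
5 2.025 5.124 158.982
final: 158.982 8.200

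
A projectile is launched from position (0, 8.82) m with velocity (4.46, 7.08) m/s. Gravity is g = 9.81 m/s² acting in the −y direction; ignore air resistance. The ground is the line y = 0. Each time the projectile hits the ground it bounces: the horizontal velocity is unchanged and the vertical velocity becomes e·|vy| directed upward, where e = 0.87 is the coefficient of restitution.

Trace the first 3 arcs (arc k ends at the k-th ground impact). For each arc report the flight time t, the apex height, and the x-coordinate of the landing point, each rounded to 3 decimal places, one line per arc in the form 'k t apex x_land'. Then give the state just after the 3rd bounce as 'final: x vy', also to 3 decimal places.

Arc 1: start y=8.820, vy=7.080 → t=2.245, apex=11.375, x_land=10.011, impact vy=-14.939
  bounce: vy ← 0.87·14.939 = 12.997
Arc 2: start y=0.000, vy=12.997 → t=2.650, apex=8.610, x_land=21.829, impact vy=-12.997
  bounce: vy ← 0.87·12.997 = 11.307
Arc 3: start y=0.000, vy=11.307 → t=2.305, apex=6.517, x_land=32.110, impact vy=-11.307
  bounce: vy ← 0.87·11.307 = 9.837

1 2.245 11.375 10.011
2 2.650 8.610 21.829
3 2.305 6.517 32.110
final: 32.110 9.837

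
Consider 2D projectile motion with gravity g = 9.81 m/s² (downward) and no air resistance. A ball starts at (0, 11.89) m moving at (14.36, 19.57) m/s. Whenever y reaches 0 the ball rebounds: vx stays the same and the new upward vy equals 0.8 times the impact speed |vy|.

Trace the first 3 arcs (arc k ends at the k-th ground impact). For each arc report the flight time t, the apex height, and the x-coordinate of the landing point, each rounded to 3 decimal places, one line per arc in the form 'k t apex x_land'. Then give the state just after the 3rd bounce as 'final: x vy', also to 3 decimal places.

1 4.525 31.410 64.986
2 4.049 20.102 123.128
3 3.239 12.866 169.641
final: 169.641 12.710

Arc 1: start y=11.890, vy=19.570 → t=4.525, apex=31.410, x_land=64.986, impact vy=-24.825
  bounce: vy ← 0.8·24.825 = 19.860
Arc 2: start y=0.000, vy=19.860 → t=4.049, apex=20.102, x_land=123.128, impact vy=-19.860
  bounce: vy ← 0.8·19.860 = 15.888
Arc 3: start y=0.000, vy=15.888 → t=3.239, apex=12.866, x_land=169.641, impact vy=-15.888
  bounce: vy ← 0.8·15.888 = 12.710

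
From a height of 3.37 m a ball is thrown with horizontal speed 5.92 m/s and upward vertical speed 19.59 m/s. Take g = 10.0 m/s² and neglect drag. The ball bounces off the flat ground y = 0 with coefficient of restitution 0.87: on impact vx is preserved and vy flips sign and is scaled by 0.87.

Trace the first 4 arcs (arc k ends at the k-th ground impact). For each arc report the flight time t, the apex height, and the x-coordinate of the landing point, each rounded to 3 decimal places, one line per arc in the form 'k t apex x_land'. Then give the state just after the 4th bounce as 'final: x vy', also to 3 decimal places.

Arc 1: start y=3.370, vy=19.590 → t=4.083, apex=22.558, x_land=24.172, impact vy=-21.241
  bounce: vy ← 0.87·21.241 = 18.479
Arc 2: start y=0.000, vy=18.479 → t=3.696, apex=17.074, x_land=46.051, impact vy=-18.479
  bounce: vy ← 0.87·18.479 = 16.077
Arc 3: start y=0.000, vy=16.077 → t=3.215, apex=12.924, x_land=65.087, impact vy=-16.077
  bounce: vy ← 0.87·16.077 = 13.987
Arc 4: start y=0.000, vy=13.987 → t=2.797, apex=9.782, x_land=81.647, impact vy=-13.987
  bounce: vy ← 0.87·13.987 = 12.169

1 4.083 22.558 24.172
2 3.696 17.074 46.051
3 3.215 12.924 65.087
4 2.797 9.782 81.647
final: 81.647 12.169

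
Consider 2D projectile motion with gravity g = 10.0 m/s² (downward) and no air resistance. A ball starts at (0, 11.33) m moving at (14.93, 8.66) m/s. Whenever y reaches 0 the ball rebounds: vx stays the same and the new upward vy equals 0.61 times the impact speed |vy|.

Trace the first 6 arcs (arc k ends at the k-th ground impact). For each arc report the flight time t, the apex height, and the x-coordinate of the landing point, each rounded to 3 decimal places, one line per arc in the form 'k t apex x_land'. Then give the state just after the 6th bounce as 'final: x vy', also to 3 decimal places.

Arc 1: start y=11.330, vy=8.660 → t=2.603, apex=15.080, x_land=38.858, impact vy=-17.367
  bounce: vy ← 0.61·17.367 = 10.594
Arc 2: start y=0.000, vy=10.594 → t=2.119, apex=5.611, x_land=70.490, impact vy=-10.594
  bounce: vy ← 0.61·10.594 = 6.462
Arc 3: start y=0.000, vy=6.462 → t=1.292, apex=2.088, x_land=89.786, impact vy=-6.462
  bounce: vy ← 0.61·6.462 = 3.942
Arc 4: start y=0.000, vy=3.942 → t=0.788, apex=0.777, x_land=101.556, impact vy=-3.942
  bounce: vy ← 0.61·3.942 = 2.405
Arc 5: start y=0.000, vy=2.405 → t=0.481, apex=0.289, x_land=108.736, impact vy=-2.405
  bounce: vy ← 0.61·2.405 = 1.467
Arc 6: start y=0.000, vy=1.467 → t=0.293, apex=0.108, x_land=113.116, impact vy=-1.467
  bounce: vy ← 0.61·1.467 = 0.895

1 2.603 15.080 38.858
2 2.119 5.611 70.490
3 1.292 2.088 89.786
4 0.788 0.777 101.556
5 0.481 0.289 108.736
6 0.293 0.108 113.116
final: 113.116 0.895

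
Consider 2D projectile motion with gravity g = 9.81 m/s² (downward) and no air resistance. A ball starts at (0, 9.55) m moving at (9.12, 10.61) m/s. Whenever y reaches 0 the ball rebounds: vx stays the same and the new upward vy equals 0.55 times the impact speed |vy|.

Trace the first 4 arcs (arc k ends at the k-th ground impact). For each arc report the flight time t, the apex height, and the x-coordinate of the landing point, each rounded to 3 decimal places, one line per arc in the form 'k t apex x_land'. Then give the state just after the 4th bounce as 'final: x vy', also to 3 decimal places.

1 2.847 15.288 25.964
2 1.942 4.625 43.675
3 1.068 1.399 53.416
4 0.587 0.423 58.774
final: 58.774 1.585

Arc 1: start y=9.550, vy=10.610 → t=2.847, apex=15.288, x_land=25.964, impact vy=-17.319
  bounce: vy ← 0.55·17.319 = 9.525
Arc 2: start y=0.000, vy=9.525 → t=1.942, apex=4.625, x_land=43.675, impact vy=-9.525
  bounce: vy ← 0.55·9.525 = 5.239
Arc 3: start y=0.000, vy=5.239 → t=1.068, apex=1.399, x_land=53.416, impact vy=-5.239
  bounce: vy ← 0.55·5.239 = 2.881
Arc 4: start y=0.000, vy=2.881 → t=0.587, apex=0.423, x_land=58.774, impact vy=-2.881
  bounce: vy ← 0.55·2.881 = 1.585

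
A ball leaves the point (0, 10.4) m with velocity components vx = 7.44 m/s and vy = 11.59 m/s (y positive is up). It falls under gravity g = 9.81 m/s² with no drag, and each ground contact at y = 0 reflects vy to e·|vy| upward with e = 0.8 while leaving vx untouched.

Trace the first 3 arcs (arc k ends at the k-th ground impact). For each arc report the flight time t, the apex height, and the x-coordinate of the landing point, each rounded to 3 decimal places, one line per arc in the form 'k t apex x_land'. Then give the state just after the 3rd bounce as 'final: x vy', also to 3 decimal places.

Arc 1: start y=10.400, vy=11.590 → t=3.057, apex=17.246, x_land=22.741, impact vy=-18.395
  bounce: vy ← 0.8·18.395 = 14.716
Arc 2: start y=0.000, vy=14.716 → t=3.000, apex=11.038, x_land=45.062, impact vy=-14.716
  bounce: vy ← 0.8·14.716 = 11.773
Arc 3: start y=0.000, vy=11.773 → t=2.400, apex=7.064, x_land=62.920, impact vy=-11.773
  bounce: vy ← 0.8·11.773 = 9.418

1 3.057 17.246 22.741
2 3.000 11.038 45.062
3 2.400 7.064 62.920
final: 62.920 9.418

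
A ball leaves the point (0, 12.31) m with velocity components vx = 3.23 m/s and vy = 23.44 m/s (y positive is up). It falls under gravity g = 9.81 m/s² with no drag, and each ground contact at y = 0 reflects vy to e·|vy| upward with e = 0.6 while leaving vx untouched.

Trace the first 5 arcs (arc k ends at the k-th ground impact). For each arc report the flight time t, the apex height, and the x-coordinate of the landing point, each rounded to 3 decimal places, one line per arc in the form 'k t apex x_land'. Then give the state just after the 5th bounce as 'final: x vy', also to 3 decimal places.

1 5.256 40.314 16.978
2 3.440 14.513 28.090
3 2.064 5.225 34.757
4 1.238 1.881 38.757
5 0.743 0.677 41.157
final: 41.157 2.187

Arc 1: start y=12.310, vy=23.440 → t=5.256, apex=40.314, x_land=16.978, impact vy=-28.124
  bounce: vy ← 0.6·28.124 = 16.874
Arc 2: start y=0.000, vy=16.874 → t=3.440, apex=14.513, x_land=28.090, impact vy=-16.874
  bounce: vy ← 0.6·16.874 = 10.125
Arc 3: start y=0.000, vy=10.125 → t=2.064, apex=5.225, x_land=34.757, impact vy=-10.125
  bounce: vy ← 0.6·10.125 = 6.075
Arc 4: start y=0.000, vy=6.075 → t=1.238, apex=1.881, x_land=38.757, impact vy=-6.075
  bounce: vy ← 0.6·6.075 = 3.645
Arc 5: start y=0.000, vy=3.645 → t=0.743, apex=0.677, x_land=41.157, impact vy=-3.645
  bounce: vy ← 0.6·3.645 = 2.187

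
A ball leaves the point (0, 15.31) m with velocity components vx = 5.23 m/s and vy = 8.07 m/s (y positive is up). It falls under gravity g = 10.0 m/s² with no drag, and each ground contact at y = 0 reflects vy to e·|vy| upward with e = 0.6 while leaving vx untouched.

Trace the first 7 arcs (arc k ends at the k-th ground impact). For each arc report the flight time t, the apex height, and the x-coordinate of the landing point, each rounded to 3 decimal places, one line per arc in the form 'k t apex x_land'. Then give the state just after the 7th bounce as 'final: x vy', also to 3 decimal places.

1 2.734 18.566 14.299
2 2.312 6.684 26.392
3 1.387 2.406 33.649
4 0.832 0.866 38.002
5 0.499 0.312 40.615
6 0.300 0.112 42.182
7 0.180 0.040 43.122
final: 43.122 0.539

Arc 1: start y=15.310, vy=8.070 → t=2.734, apex=18.566, x_land=14.299, impact vy=-19.270
  bounce: vy ← 0.6·19.270 = 11.562
Arc 2: start y=0.000, vy=11.562 → t=2.312, apex=6.684, x_land=26.392, impact vy=-11.562
  bounce: vy ← 0.6·11.562 = 6.937
Arc 3: start y=0.000, vy=6.937 → t=1.387, apex=2.406, x_land=33.649, impact vy=-6.937
  bounce: vy ← 0.6·6.937 = 4.162
Arc 4: start y=0.000, vy=4.162 → t=0.832, apex=0.866, x_land=38.002, impact vy=-4.162
  bounce: vy ← 0.6·4.162 = 2.497
Arc 5: start y=0.000, vy=2.497 → t=0.499, apex=0.312, x_land=40.615, impact vy=-2.497
  bounce: vy ← 0.6·2.497 = 1.498
Arc 6: start y=0.000, vy=1.498 → t=0.300, apex=0.112, x_land=42.182, impact vy=-1.498
  bounce: vy ← 0.6·1.498 = 0.899
Arc 7: start y=0.000, vy=0.899 → t=0.180, apex=0.040, x_land=43.122, impact vy=-0.899
  bounce: vy ← 0.6·0.899 = 0.539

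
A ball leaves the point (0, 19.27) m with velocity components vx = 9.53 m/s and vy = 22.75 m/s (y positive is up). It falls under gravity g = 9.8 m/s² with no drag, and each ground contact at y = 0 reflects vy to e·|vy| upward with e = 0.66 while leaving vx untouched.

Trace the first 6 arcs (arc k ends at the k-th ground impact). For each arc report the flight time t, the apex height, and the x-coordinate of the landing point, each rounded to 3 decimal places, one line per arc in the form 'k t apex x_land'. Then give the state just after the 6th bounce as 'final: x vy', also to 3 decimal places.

1 5.375 45.676 51.220
2 4.030 19.897 89.627
3 2.660 8.667 114.976
4 1.756 3.775 131.706
5 1.159 1.645 142.748
6 0.765 0.716 150.036
final: 150.036 2.473

Arc 1: start y=19.270, vy=22.750 → t=5.375, apex=45.676, x_land=51.220, impact vy=-29.921
  bounce: vy ← 0.66·29.921 = 19.748
Arc 2: start y=0.000, vy=19.748 → t=4.030, apex=19.897, x_land=89.627, impact vy=-19.748
  bounce: vy ← 0.66·19.748 = 13.034
Arc 3: start y=0.000, vy=13.034 → t=2.660, apex=8.667, x_land=114.976, impact vy=-13.034
  bounce: vy ← 0.66·13.034 = 8.602
Arc 4: start y=0.000, vy=8.602 → t=1.756, apex=3.775, x_land=131.706, impact vy=-8.602
  bounce: vy ← 0.66·8.602 = 5.677
Arc 5: start y=0.000, vy=5.677 → t=1.159, apex=1.645, x_land=142.748, impact vy=-5.677
  bounce: vy ← 0.66·5.677 = 3.747
Arc 6: start y=0.000, vy=3.747 → t=0.765, apex=0.716, x_land=150.036, impact vy=-3.747
  bounce: vy ← 0.66·3.747 = 2.473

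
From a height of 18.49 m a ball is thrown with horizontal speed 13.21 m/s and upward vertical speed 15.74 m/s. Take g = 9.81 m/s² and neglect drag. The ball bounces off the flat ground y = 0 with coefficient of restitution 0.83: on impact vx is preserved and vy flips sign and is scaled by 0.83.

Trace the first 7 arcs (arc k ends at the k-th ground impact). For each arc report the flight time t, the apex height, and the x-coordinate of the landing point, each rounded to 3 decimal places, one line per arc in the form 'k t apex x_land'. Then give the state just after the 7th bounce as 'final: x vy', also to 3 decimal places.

1 4.123 31.117 54.468
2 4.181 21.437 109.700
3 3.470 14.768 155.543
4 2.880 10.174 193.592
5 2.391 7.009 225.173
6 1.984 4.828 251.385
7 1.647 3.326 273.142
final: 273.142 6.705

Arc 1: start y=18.490, vy=15.740 → t=4.123, apex=31.117, x_land=54.468, impact vy=-24.709
  bounce: vy ← 0.83·24.709 = 20.508
Arc 2: start y=0.000, vy=20.508 → t=4.181, apex=21.437, x_land=109.700, impact vy=-20.508
  bounce: vy ← 0.83·20.508 = 17.022
Arc 3: start y=0.000, vy=17.022 → t=3.470, apex=14.768, x_land=155.543, impact vy=-17.022
  bounce: vy ← 0.83·17.022 = 14.128
Arc 4: start y=0.000, vy=14.128 → t=2.880, apex=10.174, x_land=193.592, impact vy=-14.128
  bounce: vy ← 0.83·14.128 = 11.726
Arc 5: start y=0.000, vy=11.726 → t=2.391, apex=7.009, x_land=225.173, impact vy=-11.726
  bounce: vy ← 0.83·11.726 = 9.733
Arc 6: start y=0.000, vy=9.733 → t=1.984, apex=4.828, x_land=251.385, impact vy=-9.733
  bounce: vy ← 0.83·9.733 = 8.078
Arc 7: start y=0.000, vy=8.078 → t=1.647, apex=3.326, x_land=273.142, impact vy=-8.078
  bounce: vy ← 0.83·8.078 = 6.705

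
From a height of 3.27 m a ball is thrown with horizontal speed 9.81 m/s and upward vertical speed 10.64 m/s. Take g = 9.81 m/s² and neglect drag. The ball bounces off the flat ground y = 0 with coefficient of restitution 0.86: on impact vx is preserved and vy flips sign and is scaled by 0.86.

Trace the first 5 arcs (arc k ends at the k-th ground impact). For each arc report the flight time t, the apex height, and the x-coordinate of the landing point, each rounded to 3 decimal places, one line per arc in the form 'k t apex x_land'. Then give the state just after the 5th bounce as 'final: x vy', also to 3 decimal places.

Arc 1: start y=3.270, vy=10.640 → t=2.442, apex=9.040, x_land=23.958, impact vy=-13.318
  bounce: vy ← 0.86·13.318 = 11.453
Arc 2: start y=0.000, vy=11.453 → t=2.335, apex=6.686, x_land=46.865, impact vy=-11.453
  bounce: vy ← 0.86·11.453 = 9.850
Arc 3: start y=0.000, vy=9.850 → t=2.008, apex=4.945, x_land=66.565, impact vy=-9.850
  bounce: vy ← 0.86·9.850 = 8.471
Arc 4: start y=0.000, vy=8.471 → t=1.727, apex=3.657, x_land=83.506, impact vy=-8.471
  bounce: vy ← 0.86·8.471 = 7.285
Arc 5: start y=0.000, vy=7.285 → t=1.485, apex=2.705, x_land=98.077, impact vy=-7.285
  bounce: vy ← 0.86·7.285 = 6.265

1 2.442 9.040 23.958
2 2.335 6.686 46.865
3 2.008 4.945 66.565
4 1.727 3.657 83.506
5 1.485 2.705 98.077
final: 98.077 6.265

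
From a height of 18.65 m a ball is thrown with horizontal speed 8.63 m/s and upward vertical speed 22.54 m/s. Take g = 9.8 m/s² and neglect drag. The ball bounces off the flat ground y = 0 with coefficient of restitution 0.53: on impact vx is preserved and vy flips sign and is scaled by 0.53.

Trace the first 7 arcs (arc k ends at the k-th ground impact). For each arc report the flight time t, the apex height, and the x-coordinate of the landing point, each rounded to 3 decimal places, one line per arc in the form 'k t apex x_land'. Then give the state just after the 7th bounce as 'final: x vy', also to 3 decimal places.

Arc 1: start y=18.650, vy=22.540 → t=5.316, apex=44.571, x_land=45.877, impact vy=-29.557
  bounce: vy ← 0.53·29.557 = 15.665
Arc 2: start y=0.000, vy=15.665 → t=3.197, apex=12.520, x_land=73.466, impact vy=-15.665
  bounce: vy ← 0.53·15.665 = 8.302
Arc 3: start y=0.000, vy=8.302 → t=1.694, apex=3.517, x_land=88.089, impact vy=-8.302
  bounce: vy ← 0.53·8.302 = 4.400
Arc 4: start y=0.000, vy=4.400 → t=0.898, apex=0.988, x_land=95.839, impact vy=-4.400
  bounce: vy ← 0.53·4.400 = 2.332
Arc 5: start y=0.000, vy=2.332 → t=0.476, apex=0.277, x_land=99.946, impact vy=-2.332
  bounce: vy ← 0.53·2.332 = 1.236
Arc 6: start y=0.000, vy=1.236 → t=0.252, apex=0.078, x_land=102.123, impact vy=-1.236
  bounce: vy ← 0.53·1.236 = 0.655
Arc 7: start y=0.000, vy=0.655 → t=0.134, apex=0.022, x_land=103.277, impact vy=-0.655
  bounce: vy ← 0.53·0.655 = 0.347

1 5.316 44.571 45.877
2 3.197 12.520 73.466
3 1.694 3.517 88.089
4 0.898 0.988 95.839
5 0.476 0.277 99.946
6 0.252 0.078 102.123
7 0.134 0.022 103.277
final: 103.277 0.347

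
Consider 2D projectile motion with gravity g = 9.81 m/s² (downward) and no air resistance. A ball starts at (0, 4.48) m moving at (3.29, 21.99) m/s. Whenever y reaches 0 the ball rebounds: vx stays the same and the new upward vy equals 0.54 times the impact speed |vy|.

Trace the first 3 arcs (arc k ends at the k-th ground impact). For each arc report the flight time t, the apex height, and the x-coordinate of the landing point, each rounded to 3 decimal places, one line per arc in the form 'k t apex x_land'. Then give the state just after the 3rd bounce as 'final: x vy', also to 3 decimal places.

Arc 1: start y=4.480, vy=21.990 → t=4.678, apex=29.126, x_land=15.392, impact vy=-23.905
  bounce: vy ← 0.54·23.905 = 12.909
Arc 2: start y=0.000, vy=12.909 → t=2.632, apex=8.493, x_land=24.050, impact vy=-12.909
  bounce: vy ← 0.54·12.909 = 6.971
Arc 3: start y=0.000, vy=6.971 → t=1.421, apex=2.477, x_land=28.726, impact vy=-6.971
  bounce: vy ← 0.54·6.971 = 3.764

1 4.678 29.126 15.392
2 2.632 8.493 24.050
3 1.421 2.477 28.726
final: 28.726 3.764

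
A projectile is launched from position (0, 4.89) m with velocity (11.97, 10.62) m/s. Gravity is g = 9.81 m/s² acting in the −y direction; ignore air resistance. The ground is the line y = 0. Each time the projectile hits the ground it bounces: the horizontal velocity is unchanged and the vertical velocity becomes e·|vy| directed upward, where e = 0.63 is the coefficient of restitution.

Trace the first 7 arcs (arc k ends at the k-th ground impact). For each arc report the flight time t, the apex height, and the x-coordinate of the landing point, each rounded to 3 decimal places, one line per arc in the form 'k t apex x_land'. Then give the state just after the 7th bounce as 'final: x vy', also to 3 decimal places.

1 2.555 10.638 30.587
2 1.856 4.222 52.799
3 1.169 1.676 66.792
4 0.736 0.665 75.608
5 0.464 0.264 81.162
6 0.292 0.105 84.661
7 0.184 0.042 86.865
final: 86.865 0.569

Arc 1: start y=4.890, vy=10.620 → t=2.555, apex=10.638, x_land=30.587, impact vy=-14.447
  bounce: vy ← 0.63·14.447 = 9.102
Arc 2: start y=0.000, vy=9.102 → t=1.856, apex=4.222, x_land=52.799, impact vy=-9.102
  bounce: vy ← 0.63·9.102 = 5.734
Arc 3: start y=0.000, vy=5.734 → t=1.169, apex=1.676, x_land=66.792, impact vy=-5.734
  bounce: vy ← 0.63·5.734 = 3.613
Arc 4: start y=0.000, vy=3.613 → t=0.736, apex=0.665, x_land=75.608, impact vy=-3.613
  bounce: vy ← 0.63·3.613 = 2.276
Arc 5: start y=0.000, vy=2.276 → t=0.464, apex=0.264, x_land=81.162, impact vy=-2.276
  bounce: vy ← 0.63·2.276 = 1.434
Arc 6: start y=0.000, vy=1.434 → t=0.292, apex=0.105, x_land=84.661, impact vy=-1.434
  bounce: vy ← 0.63·1.434 = 0.903
Arc 7: start y=0.000, vy=0.903 → t=0.184, apex=0.042, x_land=86.865, impact vy=-0.903
  bounce: vy ← 0.63·0.903 = 0.569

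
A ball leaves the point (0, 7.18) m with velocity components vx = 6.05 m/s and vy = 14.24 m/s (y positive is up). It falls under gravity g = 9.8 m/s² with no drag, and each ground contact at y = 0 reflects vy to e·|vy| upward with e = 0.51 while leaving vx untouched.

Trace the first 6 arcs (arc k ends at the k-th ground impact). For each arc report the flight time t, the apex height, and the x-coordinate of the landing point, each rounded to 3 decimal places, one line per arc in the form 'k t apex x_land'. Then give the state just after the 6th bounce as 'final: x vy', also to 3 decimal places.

1 3.344 17.526 20.233
2 1.929 4.558 31.904
3 0.984 1.186 37.856
4 0.502 0.308 40.891
5 0.256 0.080 42.439
6 0.131 0.021 43.229
final: 43.229 0.326

Arc 1: start y=7.180, vy=14.240 → t=3.344, apex=17.526, x_land=20.233, impact vy=-18.534
  bounce: vy ← 0.51·18.534 = 9.452
Arc 2: start y=0.000, vy=9.452 → t=1.929, apex=4.558, x_land=31.904, impact vy=-9.452
  bounce: vy ← 0.51·9.452 = 4.821
Arc 3: start y=0.000, vy=4.821 → t=0.984, apex=1.186, x_land=37.856, impact vy=-4.821
  bounce: vy ← 0.51·4.821 = 2.459
Arc 4: start y=0.000, vy=2.459 → t=0.502, apex=0.308, x_land=40.891, impact vy=-2.459
  bounce: vy ← 0.51·2.459 = 1.254
Arc 5: start y=0.000, vy=1.254 → t=0.256, apex=0.080, x_land=42.439, impact vy=-1.254
  bounce: vy ← 0.51·1.254 = 0.639
Arc 6: start y=0.000, vy=0.639 → t=0.131, apex=0.021, x_land=43.229, impact vy=-0.639
  bounce: vy ← 0.51·0.639 = 0.326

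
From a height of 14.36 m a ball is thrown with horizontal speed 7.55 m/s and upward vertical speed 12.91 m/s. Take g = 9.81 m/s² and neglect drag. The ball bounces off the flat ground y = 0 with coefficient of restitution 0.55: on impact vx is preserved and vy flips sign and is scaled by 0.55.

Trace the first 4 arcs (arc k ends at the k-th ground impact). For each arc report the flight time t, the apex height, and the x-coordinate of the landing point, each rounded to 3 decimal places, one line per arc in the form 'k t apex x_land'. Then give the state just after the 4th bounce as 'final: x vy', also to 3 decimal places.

1 3.475 22.855 26.233
2 2.374 6.914 44.160
3 1.306 2.091 54.020
4 0.718 0.633 59.443
final: 59.443 1.938

Arc 1: start y=14.360, vy=12.910 → t=3.475, apex=22.855, x_land=26.233, impact vy=-21.176
  bounce: vy ← 0.55·21.176 = 11.647
Arc 2: start y=0.000, vy=11.647 → t=2.374, apex=6.914, x_land=44.160, impact vy=-11.647
  bounce: vy ← 0.55·11.647 = 6.406
Arc 3: start y=0.000, vy=6.406 → t=1.306, apex=2.091, x_land=54.020, impact vy=-6.406
  bounce: vy ← 0.55·6.406 = 3.523
Arc 4: start y=0.000, vy=3.523 → t=0.718, apex=0.633, x_land=59.443, impact vy=-3.523
  bounce: vy ← 0.55·3.523 = 1.938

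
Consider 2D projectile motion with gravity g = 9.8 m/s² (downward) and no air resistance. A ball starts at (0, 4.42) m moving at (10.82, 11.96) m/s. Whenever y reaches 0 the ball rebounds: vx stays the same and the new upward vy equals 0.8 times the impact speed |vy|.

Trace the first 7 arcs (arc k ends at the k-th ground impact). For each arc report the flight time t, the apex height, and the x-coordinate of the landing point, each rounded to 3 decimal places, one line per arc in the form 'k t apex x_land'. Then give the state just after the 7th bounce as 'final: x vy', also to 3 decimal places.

Arc 1: start y=4.420, vy=11.960 → t=2.767, apex=11.718, x_land=29.937, impact vy=-15.155
  bounce: vy ← 0.8·15.155 = 12.124
Arc 2: start y=0.000, vy=12.124 → t=2.474, apex=7.500, x_land=56.709, impact vy=-12.124
  bounce: vy ← 0.8·12.124 = 9.699
Arc 3: start y=0.000, vy=9.699 → t=1.979, apex=4.800, x_land=78.126, impact vy=-9.699
  bounce: vy ← 0.8·9.699 = 7.759
Arc 4: start y=0.000, vy=7.759 → t=1.584, apex=3.072, x_land=95.260, impact vy=-7.759
  bounce: vy ← 0.8·7.759 = 6.207
Arc 5: start y=0.000, vy=6.207 → t=1.267, apex=1.966, x_land=108.967, impact vy=-6.207
  bounce: vy ← 0.8·6.207 = 4.966
Arc 6: start y=0.000, vy=4.966 → t=1.013, apex=1.258, x_land=119.933, impact vy=-4.966
  bounce: vy ← 0.8·4.966 = 3.973
Arc 7: start y=0.000, vy=3.973 → t=0.811, apex=0.805, x_land=128.706, impact vy=-3.973
  bounce: vy ← 0.8·3.973 = 3.178

1 2.767 11.718 29.937
2 2.474 7.500 56.709
3 1.979 4.800 78.126
4 1.584 3.072 95.260
5 1.267 1.966 108.967
6 1.013 1.258 119.933
7 0.811 0.805 128.706
final: 128.706 3.178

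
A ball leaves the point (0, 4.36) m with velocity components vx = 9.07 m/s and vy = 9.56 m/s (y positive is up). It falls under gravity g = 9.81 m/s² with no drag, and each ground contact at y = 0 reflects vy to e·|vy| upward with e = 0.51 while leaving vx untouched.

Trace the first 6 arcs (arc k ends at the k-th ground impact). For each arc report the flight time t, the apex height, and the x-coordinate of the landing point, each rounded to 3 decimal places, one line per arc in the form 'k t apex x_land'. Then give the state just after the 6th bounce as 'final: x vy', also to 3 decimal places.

1 2.330 9.018 21.137
2 1.383 2.346 33.682
3 0.705 0.610 40.079
4 0.360 0.159 43.342
5 0.183 0.041 45.006
6 0.094 0.011 45.855
final: 45.855 0.234

Arc 1: start y=4.360, vy=9.560 → t=2.330, apex=9.018, x_land=21.137, impact vy=-13.302
  bounce: vy ← 0.51·13.302 = 6.784
Arc 2: start y=0.000, vy=6.784 → t=1.383, apex=2.346, x_land=33.682, impact vy=-6.784
  bounce: vy ← 0.51·6.784 = 3.460
Arc 3: start y=0.000, vy=3.460 → t=0.705, apex=0.610, x_land=40.079, impact vy=-3.460
  bounce: vy ← 0.51·3.460 = 1.764
Arc 4: start y=0.000, vy=1.764 → t=0.360, apex=0.159, x_land=43.342, impact vy=-1.764
  bounce: vy ← 0.51·1.764 = 0.900
Arc 5: start y=0.000, vy=0.900 → t=0.183, apex=0.041, x_land=45.006, impact vy=-0.900
  bounce: vy ← 0.51·0.900 = 0.459
Arc 6: start y=0.000, vy=0.459 → t=0.094, apex=0.011, x_land=45.855, impact vy=-0.459
  bounce: vy ← 0.51·0.459 = 0.234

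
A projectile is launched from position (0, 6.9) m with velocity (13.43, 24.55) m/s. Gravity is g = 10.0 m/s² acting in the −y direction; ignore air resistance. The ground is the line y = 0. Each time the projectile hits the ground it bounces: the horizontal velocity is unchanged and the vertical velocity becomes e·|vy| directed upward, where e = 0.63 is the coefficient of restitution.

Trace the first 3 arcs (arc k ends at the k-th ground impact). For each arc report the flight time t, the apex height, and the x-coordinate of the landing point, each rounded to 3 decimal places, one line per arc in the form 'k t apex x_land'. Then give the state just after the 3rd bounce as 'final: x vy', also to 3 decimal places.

Arc 1: start y=6.900, vy=24.550 → t=5.177, apex=37.035, x_land=69.522, impact vy=-27.216
  bounce: vy ← 0.63·27.216 = 17.146
Arc 2: start y=0.000, vy=17.146 → t=3.429, apex=14.699, x_land=115.576, impact vy=-17.146
  bounce: vy ← 0.63·17.146 = 10.802
Arc 3: start y=0.000, vy=10.802 → t=2.160, apex=5.834, x_land=144.590, impact vy=-10.802
  bounce: vy ← 0.63·10.802 = 6.805

1 5.177 37.035 69.522
2 3.429 14.699 115.576
3 2.160 5.834 144.590
final: 144.590 6.805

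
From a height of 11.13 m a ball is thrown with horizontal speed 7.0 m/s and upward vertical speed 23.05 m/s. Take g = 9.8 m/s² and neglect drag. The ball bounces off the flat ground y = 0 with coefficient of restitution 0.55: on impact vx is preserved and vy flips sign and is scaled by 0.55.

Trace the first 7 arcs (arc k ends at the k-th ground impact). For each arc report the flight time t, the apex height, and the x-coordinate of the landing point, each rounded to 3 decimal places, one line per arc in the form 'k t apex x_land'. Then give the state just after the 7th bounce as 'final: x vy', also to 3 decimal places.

1 5.146 38.237 36.019
2 3.073 11.567 57.528
3 1.690 3.499 69.359
4 0.930 1.058 75.866
5 0.511 0.320 79.444
6 0.281 0.097 81.412
7 0.155 0.029 82.495
final: 82.495 0.417

Arc 1: start y=11.130, vy=23.050 → t=5.146, apex=38.237, x_land=36.019, impact vy=-27.376
  bounce: vy ← 0.55·27.376 = 15.057
Arc 2: start y=0.000, vy=15.057 → t=3.073, apex=11.567, x_land=57.528, impact vy=-15.057
  bounce: vy ← 0.55·15.057 = 8.281
Arc 3: start y=0.000, vy=8.281 → t=1.690, apex=3.499, x_land=69.359, impact vy=-8.281
  bounce: vy ← 0.55·8.281 = 4.555
Arc 4: start y=0.000, vy=4.555 → t=0.930, apex=1.058, x_land=75.866, impact vy=-4.555
  bounce: vy ← 0.55·4.555 = 2.505
Arc 5: start y=0.000, vy=2.505 → t=0.511, apex=0.320, x_land=79.444, impact vy=-2.505
  bounce: vy ← 0.55·2.505 = 1.378
Arc 6: start y=0.000, vy=1.378 → t=0.281, apex=0.097, x_land=81.412, impact vy=-1.378
  bounce: vy ← 0.55·1.378 = 0.758
Arc 7: start y=0.000, vy=0.758 → t=0.155, apex=0.029, x_land=82.495, impact vy=-0.758
  bounce: vy ← 0.55·0.758 = 0.417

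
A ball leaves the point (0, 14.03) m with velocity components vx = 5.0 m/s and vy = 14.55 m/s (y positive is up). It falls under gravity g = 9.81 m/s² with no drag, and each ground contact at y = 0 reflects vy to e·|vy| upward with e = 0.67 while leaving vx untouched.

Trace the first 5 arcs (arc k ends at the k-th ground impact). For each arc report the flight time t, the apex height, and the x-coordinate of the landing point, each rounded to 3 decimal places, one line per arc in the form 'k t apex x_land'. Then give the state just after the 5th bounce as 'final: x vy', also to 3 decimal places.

Arc 1: start y=14.030, vy=14.550 → t=3.733, apex=24.820, x_land=18.663, impact vy=-22.067
  bounce: vy ← 0.67·22.067 = 14.785
Arc 2: start y=0.000, vy=14.785 → t=3.014, apex=11.142, x_land=33.735, impact vy=-14.785
  bounce: vy ← 0.67·14.785 = 9.906
Arc 3: start y=0.000, vy=9.906 → t=2.020, apex=5.002, x_land=43.833, impact vy=-9.906
  bounce: vy ← 0.67·9.906 = 6.637
Arc 4: start y=0.000, vy=6.637 → t=1.353, apex=2.245, x_land=50.598, impact vy=-6.637
  bounce: vy ← 0.67·6.637 = 4.447
Arc 5: start y=0.000, vy=4.447 → t=0.907, apex=1.008, x_land=55.131, impact vy=-4.447
  bounce: vy ← 0.67·4.447 = 2.979

1 3.733 24.820 18.663
2 3.014 11.142 33.735
3 2.020 5.002 43.833
4 1.353 2.245 50.598
5 0.907 1.008 55.131
final: 55.131 2.979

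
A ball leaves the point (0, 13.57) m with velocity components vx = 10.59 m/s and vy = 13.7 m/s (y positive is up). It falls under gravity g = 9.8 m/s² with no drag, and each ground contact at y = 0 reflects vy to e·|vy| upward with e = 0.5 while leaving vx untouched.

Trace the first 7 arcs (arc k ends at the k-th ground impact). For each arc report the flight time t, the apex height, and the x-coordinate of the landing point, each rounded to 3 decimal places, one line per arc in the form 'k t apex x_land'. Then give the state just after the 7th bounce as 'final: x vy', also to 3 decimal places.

Arc 1: start y=13.570, vy=13.700 → t=3.571, apex=23.146, x_land=37.821, impact vy=-21.299
  bounce: vy ← 0.5·21.299 = 10.650
Arc 2: start y=0.000, vy=10.650 → t=2.173, apex=5.787, x_land=60.837, impact vy=-10.650
  bounce: vy ← 0.5·10.650 = 5.325
Arc 3: start y=0.000, vy=5.325 → t=1.087, apex=1.447, x_land=72.345, impact vy=-5.325
  bounce: vy ← 0.5·5.325 = 2.662
Arc 4: start y=0.000, vy=2.662 → t=0.543, apex=0.362, x_land=78.099, impact vy=-2.662
  bounce: vy ← 0.5·2.662 = 1.331
Arc 5: start y=0.000, vy=1.331 → t=0.272, apex=0.090, x_land=80.976, impact vy=-1.331
  bounce: vy ← 0.5·1.331 = 0.666
Arc 6: start y=0.000, vy=0.666 → t=0.136, apex=0.023, x_land=82.415, impact vy=-0.666
  bounce: vy ← 0.5·0.666 = 0.333
Arc 7: start y=0.000, vy=0.333 → t=0.068, apex=0.006, x_land=83.134, impact vy=-0.333
  bounce: vy ← 0.5·0.333 = 0.166

1 3.571 23.146 37.821
2 2.173 5.787 60.837
3 1.087 1.447 72.345
4 0.543 0.362 78.099
5 0.272 0.090 80.976
6 0.136 0.023 82.415
7 0.068 0.006 83.134
final: 83.134 0.166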